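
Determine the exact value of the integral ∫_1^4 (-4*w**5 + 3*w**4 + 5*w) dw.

By the power rule, an antiderivative is F(w) = -2*w**6/3 + 3*w**5/5 + 5*w**2/2.
Then F(4) - F(1) = (-31144/15) - (73/30) = -20787/10.

-20787/10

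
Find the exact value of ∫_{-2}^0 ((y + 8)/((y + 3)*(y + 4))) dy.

Factor the denominator: y**2 + 7*y + 12 = (y + 4)(y + 3).
Partial fractions: (y + 8)/((y + 3)*(y + 4)) = -4/(y + 4) + 5/(y + 3).
An antiderivative is F(y) = 5*log(y + 3) - 4*log(y + 4).
Then F(0) - F(-2) = (-8*log(2) + 5*log(3)) - (-log(16)) = -4*log(2) + 5*log(3).

-4*log(2) + 5*log(3)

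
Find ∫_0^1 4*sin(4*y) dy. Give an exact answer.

1 - cos(4)

Let u = 4*y, so du = 4 dy. When y = 0, u = 0; when y = 1, u = 4.
The integral becomes ∫ sin(u) du from 0 to 4, with antiderivative -cos(u).
Back in y: F(y) = -cos(4*y).
Then F(1) - F(0) = (-cos(4)) - (-1) = 1 - cos(4).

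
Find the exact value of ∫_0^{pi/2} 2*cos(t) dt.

2

An antiderivative is F(t) = 2*sin(t).
Then F(pi/2) - F(0) = (2) - (0) = 2.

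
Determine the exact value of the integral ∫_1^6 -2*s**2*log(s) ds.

Integrate by parts once (u = ln s, dv = -2*s**2 ds).
An antiderivative is F(s) = -2*s**3*(3*log(s) - 1)/9.
Then F(6) - F(1) = (-144*log(3) - 144*log(2) + 48) - (2/9) = -144*log(3) - 144*log(2) + 430/9.

-144*log(3) - 144*log(2) + 430/9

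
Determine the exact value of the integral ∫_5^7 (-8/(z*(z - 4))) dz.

-2*log(5) - 2*log(3) + 2*log(7)

Factor the denominator: z**2 - 4*z = z(z - 4).
Partial fractions: -8/(z*(z - 4)) = 2/z - 2/(z - 4).
An antiderivative is F(z) = 2*log(z) - 2*log(z - 4).
Then F(7) - F(5) = (log(49/9)) - (log(25)) = -2*log(5) - 2*log(3) + 2*log(7).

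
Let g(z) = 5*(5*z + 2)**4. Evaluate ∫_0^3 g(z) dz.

283965

Let u = 5*z + 2, so du = 5 dz. When z = 0, u = 2; when z = 3, u = 17.
The integral becomes ∫ u**4 du from 2 to 17, with antiderivative u**5/5.
Back in z: F(z) = (5*z + 2)**5/5.
Then F(3) - F(0) = (1419857/5) - (32/5) = 283965.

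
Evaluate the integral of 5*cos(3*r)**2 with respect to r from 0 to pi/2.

Use the identity cos^2(3*r) = (1 + cos(6*r))/2.
An antiderivative is F(r) = 5*r/2 + 5*sin(6*r)/12.
Then F(pi/2) - F(0) = (5*pi/4) - (0) = 5*pi/4.

5*pi/4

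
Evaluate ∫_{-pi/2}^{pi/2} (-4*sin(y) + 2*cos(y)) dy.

An antiderivative is F(y) = 2*sin(y) + 4*cos(y).
Then F(pi/2) - F(-pi/2) = (2) - (-2) = 4.

4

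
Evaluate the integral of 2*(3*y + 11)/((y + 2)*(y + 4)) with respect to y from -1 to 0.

Factor the denominator: y**2 + 6*y + 8 = (y + 4)(y + 2).
Partial fractions: 2*(3*y + 11)/((y + 2)*(y + 4)) = 1/(y + 4) + 5/(y + 2).
An antiderivative is F(y) = 5*log(y + 2) + log(y + 4).
Then F(0) - F(-1) = (7*log(2)) - (log(3)) = -log(3) + 7*log(2).

-log(3) + 7*log(2)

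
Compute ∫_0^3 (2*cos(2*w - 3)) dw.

2*sin(3)

Let u = 2*w - 3, so du = 2 dw. When w = 0, u = -3; when w = 3, u = 3.
The integral becomes ∫ cos(u) du from -3 to 3, with antiderivative sin(u).
Back in w: F(w) = sin(2*w - 3).
Then F(3) - F(0) = (sin(3)) - (-sin(3)) = 2*sin(3).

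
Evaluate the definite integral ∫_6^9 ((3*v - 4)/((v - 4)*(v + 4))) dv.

Factor the denominator: v**2 - 16 = (v + 4)(v - 4).
Partial fractions: (3*v - 4)/((v - 4)*(v + 4)) = 2/(v + 4) + 1/(v - 4).
An antiderivative is F(v) = log(v - 4) + 2*log(v + 4).
Then F(9) - F(6) = (log(5) + 2*log(13)) - (3*log(2) + 2*log(5)) = -3*log(2) - log(5) + 2*log(13).

-3*log(2) - log(5) + 2*log(13)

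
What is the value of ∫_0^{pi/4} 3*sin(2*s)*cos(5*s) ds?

-5*sqrt(2)/14 - 2/7

Use the identity sin(2*s)cos(5*s) = [sin(7*s) + sin(-3*s)]/2.
An antiderivative is F(s) = cos(3*s)/2 - 3*cos(7*s)/14.
Then F(pi/4) - F(0) = (-5*sqrt(2)/14) - (2/7) = -5*sqrt(2)/14 - 2/7.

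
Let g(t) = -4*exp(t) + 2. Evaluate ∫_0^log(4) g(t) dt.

An antiderivative is F(t) = 2*t - 4*exp(t).
Then F(log(4)) - F(0) = (-16 + 4*log(2)) - (-4) = -12 + 4*log(2).

-12 + 4*log(2)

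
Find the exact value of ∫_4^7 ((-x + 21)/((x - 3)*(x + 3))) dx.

-4*log(5) + 2*log(2) + 4*log(7)

Factor the denominator: x**2 - 9 = (x + 3)(x - 3).
Partial fractions: (-x + 21)/((x - 3)*(x + 3)) = -4/(x + 3) + 3/(x - 3).
An antiderivative is F(x) = 3*log(x - 3) - 4*log(x + 3).
Then F(7) - F(4) = (-4*log(5) + 2*log(2)) - (-4*log(7)) = -4*log(5) + 2*log(2) + 4*log(7).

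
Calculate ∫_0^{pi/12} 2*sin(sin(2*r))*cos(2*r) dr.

Let u = sin(2*r), so du = 2*cos(2*r) dr. When r = 0, u = 0; when r = pi/12, u = 1/2.
The integral becomes ∫ sin(u) du from 0 to 1/2, with antiderivative -cos(u).
Back in r: F(r) = -cos(sin(2*r)).
Then F(pi/12) - F(0) = (-cos(1/2)) - (-1) = 1 - cos(1/2).

1 - cos(1/2)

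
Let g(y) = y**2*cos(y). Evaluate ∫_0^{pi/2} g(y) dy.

-2 + pi**2/4

Integrate by parts twice (u = y^2, dv = cos(y) dy).
An antiderivative is F(y) = y**2*sin(y) + 2*y*cos(y) - 2*sin(y).
Then F(pi/2) - F(0) = (-2 + pi**2/4) - (0) = -2 + pi**2/4.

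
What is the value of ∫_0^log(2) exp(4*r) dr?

15/4

Let u = exp(r), so du = exp(r) dr. When r = 0, u = 1; when r = log(2), u = 2.
The integral becomes ∫ u**3 du from 1 to 2, with antiderivative u**4/4.
Back in r: F(r) = exp(4*r)/4.
Then F(log(2)) - F(0) = (4) - (1/4) = 15/4.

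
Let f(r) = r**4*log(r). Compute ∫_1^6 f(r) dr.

-311 + 7776*log(6)/5

Integrate by parts once (u = ln r, dv = r**4 dr).
An antiderivative is F(r) = r**5*(5*log(r) - 1)/25.
Then F(6) - F(1) = (-7776/25 + 7776*log(6)/5) - (-1/25) = -311 + 7776*log(6)/5.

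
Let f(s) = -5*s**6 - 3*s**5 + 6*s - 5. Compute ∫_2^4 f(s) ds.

-95210/7

By the power rule, an antiderivative is F(s) = -5*s**7/7 - s**6/2 + 3*s**2 - 5*s.
Then F(4) - F(2) = (-96060/7) - (-850/7) = -95210/7.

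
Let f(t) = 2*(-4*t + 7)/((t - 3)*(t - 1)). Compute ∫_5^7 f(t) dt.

Factor the denominator: t**2 - 4*t + 3 = (t - 1)(t - 3).
Partial fractions: 2*(-4*t + 7)/((t - 3)*(t - 1)) = -3/(t - 1) - 5/(t - 3).
An antiderivative is F(t) = -5*log(t - 3) - 3*log(t - 1).
Then F(7) - F(5) = (-13*log(2) - 3*log(3)) - (-11*log(2)) = -3*log(3) - 2*log(2).

-3*log(3) - 2*log(2)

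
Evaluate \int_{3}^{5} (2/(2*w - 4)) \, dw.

log(3)

An antiderivative is F(w) = log(2*w - 4).
Then F(5) - F(3) = (log(6)) - (log(2)) = log(3).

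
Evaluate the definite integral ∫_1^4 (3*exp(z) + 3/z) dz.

-3*exp(1) + 3*log(4) + 3*exp(4)

An antiderivative is F(z) = 3*exp(z) + 3*log(z).
Then F(4) - F(1) = (3*log(4) + 3*exp(4)) - (3*exp(1)) = -3*exp(1) + 3*log(4) + 3*exp(4).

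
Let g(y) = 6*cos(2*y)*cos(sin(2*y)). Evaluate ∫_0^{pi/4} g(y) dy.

3*sin(1)

Let u = sin(2*y), so du = 2*cos(2*y) dy. When y = 0, u = 0; when y = pi/4, u = 1.
The integral becomes 3·∫ cos(u) du from 0 to 1, with antiderivative 3*sin(u).
Back in y: F(y) = 3*sin(sin(2*y)).
Then F(pi/4) - F(0) = (3*sin(1)) - (0) = 3*sin(1).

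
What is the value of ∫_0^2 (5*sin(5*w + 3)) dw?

Let u = 5*w + 3, so du = 5 dw. When w = 0, u = 3; when w = 2, u = 13.
The integral becomes ∫ sin(u) du from 3 to 13, with antiderivative -cos(u).
Back in w: F(w) = -cos(5*w + 3).
Then F(2) - F(0) = (-cos(13)) - (-cos(3)) = cos(3) - cos(13).

cos(3) - cos(13)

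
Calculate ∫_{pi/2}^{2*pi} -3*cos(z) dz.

An antiderivative is F(z) = -3*sin(z).
Then F(2*pi) - F(pi/2) = (0) - (-3) = 3.

3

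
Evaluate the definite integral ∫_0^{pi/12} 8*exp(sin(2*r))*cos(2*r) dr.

Let u = sin(2*r), so du = 2*cos(2*r) dr. When r = 0, u = 0; when r = pi/12, u = 1/2.
The integral becomes 4·∫ exp(u) du from 0 to 1/2, with antiderivative 4*exp(u).
Back in r: F(r) = 4*exp(sin(2*r)).
Then F(pi/12) - F(0) = (4*exp(1/2)) - (4) = -4 + 4*exp(1/2).

-4 + 4*exp(1/2)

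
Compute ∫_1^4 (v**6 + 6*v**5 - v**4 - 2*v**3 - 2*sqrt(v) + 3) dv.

By the power rule, an antiderivative is F(v) = v**7/7 + v**6 - v**5/5 - v**4/2 - 4*v**(3/2)/3 + 3*v.
Then F(4) - F(1) = (641036/105) - (443/210) = 1281629/210.

1281629/210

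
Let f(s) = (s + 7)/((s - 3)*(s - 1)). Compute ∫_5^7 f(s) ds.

-4*log(3) + 9*log(2)

Factor the denominator: s**2 - 4*s + 3 = (s - 1)(s - 3).
Partial fractions: (s + 7)/((s - 3)*(s - 1)) = -4/(s - 1) + 5/(s - 3).
An antiderivative is F(s) = 5*log(s - 3) - 4*log(s - 1).
Then F(7) - F(5) = (log(64/81)) - (-log(8)) = -4*log(3) + 9*log(2).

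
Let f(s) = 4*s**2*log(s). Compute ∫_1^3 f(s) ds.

Integrate by parts once (u = ln s, dv = 4*s**2 ds).
An antiderivative is F(s) = 4*s**3*(3*log(s) - 1)/9.
Then F(3) - F(1) = (-12 + 36*log(3)) - (-4/9) = -104/9 + 36*log(3).

-104/9 + 36*log(3)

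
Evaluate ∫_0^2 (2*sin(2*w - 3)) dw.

Let u = 2*w - 3, so du = 2 dw. When w = 0, u = -3; when w = 2, u = 1.
The integral becomes ∫ sin(u) du from -3 to 1, with antiderivative -cos(u).
Back in w: F(w) = -cos(2*w - 3).
Then F(2) - F(0) = (-cos(1)) - (-cos(3)) = cos(3) - cos(1).

cos(3) - cos(1)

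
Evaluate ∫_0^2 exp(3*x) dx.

-1/3 + exp(6)/3

An antiderivative is F(x) = exp(3*x)/3.
Then F(2) - F(0) = (exp(6)/3) - (1/3) = -1/3 + exp(6)/3.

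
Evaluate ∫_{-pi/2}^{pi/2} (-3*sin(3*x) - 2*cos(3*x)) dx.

4/3

An antiderivative is F(x) = -2*sin(3*x)/3 + cos(3*x).
Then F(pi/2) - F(-pi/2) = (2/3) - (-2/3) = 4/3.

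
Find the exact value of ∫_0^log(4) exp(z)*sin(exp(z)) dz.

cos(1) - cos(4)

Let u = exp(z), so du = exp(z) dz. When z = 0, u = 1; when z = log(4), u = 4.
The integral becomes ∫ sin(u) du from 1 to 4, with antiderivative -cos(u).
Back in z: F(z) = -cos(exp(z)).
Then F(log(4)) - F(0) = (-cos(4)) - (-cos(1)) = cos(1) - cos(4).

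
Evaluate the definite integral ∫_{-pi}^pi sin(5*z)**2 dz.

Use the identity sin^2(5*z) = (1 - cos(10*z))/2.
An antiderivative is F(z) = z/2 - sin(10*z)/20.
Then F(pi) - F(-pi) = (pi/2) - (-pi/2) = pi.

pi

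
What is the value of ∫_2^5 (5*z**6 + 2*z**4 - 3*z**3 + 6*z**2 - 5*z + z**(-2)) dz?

1586883/28

By the power rule, an antiderivative is F(z) = 5*z**7/7 + 2*z**5/5 - 3*z**4/4 + 2*z**3 - 5*z**2/2 - 1/z.
Then F(5) - F(2) = (7948097/140) - (6841/70) = 1586883/28.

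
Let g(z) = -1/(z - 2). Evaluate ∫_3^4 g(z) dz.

-log(2)

An antiderivative is F(z) = -log(z - 2).
Then F(4) - F(3) = (-log(2)) - (0) = -log(2).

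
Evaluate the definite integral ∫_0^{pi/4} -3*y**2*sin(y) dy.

-3*sqrt(2) - 3*sqrt(2)*pi/4 + 3*sqrt(2)*pi**2/32 + 6

Integrate by parts twice (u = y^2, dv = -3*sin(y) dy).
An antiderivative is F(y) = 3*y**2*cos(y) - 6*y*sin(y) - 6*cos(y).
Then F(pi/4) - F(0) = (3*sqrt(2)*(-32 - 8*pi + pi**2)/32) - (-6) = -3*sqrt(2) - 3*sqrt(2)*pi/4 + 3*sqrt(2)*pi**2/32 + 6.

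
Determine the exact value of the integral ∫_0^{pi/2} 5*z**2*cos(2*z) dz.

Integrate by parts twice (u = z^2, dv = 5*cos(2*z) dz).
An antiderivative is F(z) = 5*z**2*sin(2*z)/2 + 5*z*cos(2*z)/2 - 5*sin(2*z)/4.
Then F(pi/2) - F(0) = (-5*pi/4) - (0) = -5*pi/4.

-5*pi/4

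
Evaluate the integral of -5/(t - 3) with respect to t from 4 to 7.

-10*log(2)

An antiderivative is F(t) = -5*log(t - 3).
Then F(7) - F(4) = (-10*log(2)) - (0) = -10*log(2).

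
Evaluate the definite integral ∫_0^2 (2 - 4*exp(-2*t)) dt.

An antiderivative is F(t) = 2*t + 2*exp(-2*t).
Then F(2) - F(0) = (2*exp(-4) + 4) - (2) = 2*exp(-4) + 2.

2*exp(-4) + 2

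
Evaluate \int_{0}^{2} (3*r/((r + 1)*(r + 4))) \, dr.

Factor the denominator: r**2 + 5*r + 4 = (r + 4)(r + 1).
Partial fractions: 3*r/((r + 1)*(r + 4)) = 4/(r + 4) - 1/(r + 1).
An antiderivative is F(r) = -log(r + 1) + 4*log(r + 4).
Then F(2) - F(0) = (4*log(2) + 3*log(3)) - (8*log(2)) = log(27/16).

log(27/16)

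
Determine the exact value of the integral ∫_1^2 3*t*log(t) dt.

-9/4 + log(64)

Integrate by parts once (u = ln t, dv = 3*t dt).
An antiderivative is F(t) = 3*t**2*(2*log(t) - 1)/4.
Then F(2) - F(1) = (-3 + log(64)) - (-3/4) = -9/4 + log(64).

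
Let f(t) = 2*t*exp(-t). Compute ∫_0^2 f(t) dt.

Integrate by parts once (u = t, dv = 2*exp(-t) dt).
An antiderivative is F(t) = (-2*t - 2)*exp(-t).
Then F(2) - F(0) = (-6*exp(-2)) - (-2) = 2 - 6*exp(-2).

2 - 6*exp(-2)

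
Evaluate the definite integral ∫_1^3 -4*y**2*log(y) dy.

104/9 - 36*log(3)

Integrate by parts once (u = ln y, dv = -4*y**2 dy).
An antiderivative is F(y) = -4*y**3*(3*log(y) - 1)/9.
Then F(3) - F(1) = (12 - 36*log(3)) - (4/9) = 104/9 - 36*log(3).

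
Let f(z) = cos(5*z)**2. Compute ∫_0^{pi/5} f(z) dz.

Use the identity cos^2(5*z) = (1 + cos(10*z))/2.
An antiderivative is F(z) = z/2 + sin(10*z)/20.
Then F(pi/5) - F(0) = (pi/10) - (0) = pi/10.

pi/10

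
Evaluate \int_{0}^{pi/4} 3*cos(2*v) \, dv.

3/2

An antiderivative is F(v) = 3*sin(2*v)/2.
Then F(pi/4) - F(0) = (3/2) - (0) = 3/2.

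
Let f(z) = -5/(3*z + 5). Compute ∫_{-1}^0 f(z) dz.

An antiderivative is F(z) = -5*log(3*z + 5)/3.
Then F(0) - F(-1) = (-5*log(5)/3) - (-5*log(2)/3) = -5*log(5)/3 + 5*log(2)/3.

-5*log(5)/3 + 5*log(2)/3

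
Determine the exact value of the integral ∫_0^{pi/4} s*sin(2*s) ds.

1/4

Integrate by parts once (u = s, dv = sin(2*s) ds).
An antiderivative is F(s) = -s*cos(2*s)/2 + sin(2*s)/4.
Then F(pi/4) - F(0) = (1/4) - (0) = 1/4.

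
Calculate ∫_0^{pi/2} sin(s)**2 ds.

Use the identity sin^2(s) = (1 - cos(2*s))/2.
An antiderivative is F(s) = s/2 - sin(2*s)/4.
Then F(pi/2) - F(0) = (pi/4) - (0) = pi/4.

pi/4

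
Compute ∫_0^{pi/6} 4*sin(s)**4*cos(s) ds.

Let u = sin(s), so du = cos(s) ds. When s = 0, u = 0; when s = pi/6, u = 1/2.
The integral becomes 4·∫ u**4 du from 0 to 1/2, with antiderivative 4*u**5/5.
Back in s: F(s) = 4*sin(s)**5/5.
Then F(pi/6) - F(0) = (1/40) - (0) = 1/40.

1/40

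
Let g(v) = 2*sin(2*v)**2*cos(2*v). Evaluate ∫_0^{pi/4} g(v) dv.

1/3

Let u = sin(2*v), so du = 2*cos(2*v) dv. When v = 0, u = 0; when v = pi/4, u = 1.
The integral becomes ∫ u**2 du from 0 to 1, with antiderivative u**3/3.
Back in v: F(v) = sin(2*v)**3/3.
Then F(pi/4) - F(0) = (1/3) - (0) = 1/3.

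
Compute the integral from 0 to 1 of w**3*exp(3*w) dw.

2/27 + 4*exp(3)/27

Integrate by parts 3 times (u = w^3, dv = exp(3*w) dw).
An antiderivative is F(w) = (9*w**3 - 9*w**2 + 6*w - 2)*exp(3*w)/27.
Then F(1) - F(0) = (4*exp(3)/27) - (-2/27) = 2/27 + 4*exp(3)/27.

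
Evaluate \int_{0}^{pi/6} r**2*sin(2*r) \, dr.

Integrate by parts twice (u = r^2, dv = sin(2*r) dr).
An antiderivative is F(r) = -r**2*cos(2*r)/2 + r*sin(2*r)/2 + cos(2*r)/4.
Then F(pi/6) - F(0) = (-pi**2/144 + 1/8 + sqrt(3)*pi/24) - (1/4) = -1/8 - pi**2/144 + sqrt(3)*pi/24.

-1/8 - pi**2/144 + sqrt(3)*pi/24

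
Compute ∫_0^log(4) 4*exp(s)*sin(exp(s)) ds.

4*cos(1) - 4*cos(4)

Let u = exp(s), so du = exp(s) ds. When s = 0, u = 1; when s = log(4), u = 4.
The integral becomes 4·∫ sin(u) du from 1 to 4, with antiderivative -4*cos(u).
Back in s: F(s) = -4*cos(exp(s)).
Then F(log(4)) - F(0) = (-4*cos(4)) - (-4*cos(1)) = 4*cos(1) - 4*cos(4).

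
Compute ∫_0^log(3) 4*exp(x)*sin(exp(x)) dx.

Let u = exp(x), so du = exp(x) dx. When x = 0, u = 1; when x = log(3), u = 3.
The integral becomes 4·∫ sin(u) du from 1 to 3, with antiderivative -4*cos(u).
Back in x: F(x) = -4*cos(exp(x)).
Then F(log(3)) - F(0) = (-4*cos(3)) - (-4*cos(1)) = 4*cos(1) - 4*cos(3).

4*cos(1) - 4*cos(3)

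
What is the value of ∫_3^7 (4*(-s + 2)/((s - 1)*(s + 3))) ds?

-5*log(5) + 6*log(3)

Factor the denominator: s**2 + 2*s - 3 = (s + 3)(s - 1).
Partial fractions: 4*(-s + 2)/((s - 1)*(s + 3)) = -5/(s + 3) + 1/(s - 1).
An antiderivative is F(s) = log(s - 1) - 5*log(s + 3).
Then F(7) - F(3) = (-5*log(5) - 4*log(2) + log(3)) - (-5*log(3) - 4*log(2)) = -5*log(5) + 6*log(3).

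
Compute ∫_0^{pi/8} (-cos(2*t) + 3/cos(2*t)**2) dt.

3/2 - sqrt(2)/4

An antiderivative is F(t) = -sin(2*t)/2 + 3*tan(2*t)/2.
Then F(pi/8) - F(0) = (3/2 - sqrt(2)/4) - (0) = 3/2 - sqrt(2)/4.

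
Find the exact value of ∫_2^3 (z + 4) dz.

By the power rule, an antiderivative is F(z) = z**2/2 + 4*z.
Then F(3) - F(2) = (33/2) - (10) = 13/2.

13/2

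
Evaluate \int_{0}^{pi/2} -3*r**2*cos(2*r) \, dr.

3*pi/4

Integrate by parts twice (u = r^2, dv = -3*cos(2*r) dr).
An antiderivative is F(r) = -3*r**2*sin(2*r)/2 - 3*r*cos(2*r)/2 + 3*sin(2*r)/4.
Then F(pi/2) - F(0) = (3*pi/4) - (0) = 3*pi/4.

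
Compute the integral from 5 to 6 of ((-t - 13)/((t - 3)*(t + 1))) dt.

Factor the denominator: t**2 - 2*t - 3 = (t + 1)(t - 3).
Partial fractions: (-t - 13)/((t - 3)*(t + 1)) = 3/(t + 1) - 4/(t - 3).
An antiderivative is F(t) = -4*log(t - 3) + 3*log(t + 1).
Then F(6) - F(5) = (-4*log(3) + 3*log(7)) - (log(27/2)) = -7*log(3) + log(2) + 3*log(7).

-7*log(3) + log(2) + 3*log(7)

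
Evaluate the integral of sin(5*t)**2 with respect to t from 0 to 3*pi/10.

Use the identity sin^2(5*t) = (1 - cos(10*t))/2.
An antiderivative is F(t) = t/2 - sin(10*t)/20.
Then F(3*pi/10) - F(0) = (3*pi/20) - (0) = 3*pi/20.

3*pi/20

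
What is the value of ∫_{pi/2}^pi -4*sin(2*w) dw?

4

An antiderivative is F(w) = 2*cos(2*w).
Then F(pi) - F(pi/2) = (2) - (-2) = 4.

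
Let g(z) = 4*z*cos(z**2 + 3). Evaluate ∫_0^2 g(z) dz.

-2*sin(3) + 2*sin(7)

Let u = z**2 + 3, so du = 2*z dz. When z = 0, u = 3; when z = 2, u = 7.
The integral becomes 2·∫ cos(u) du from 3 to 7, with antiderivative 2*sin(u).
Back in z: F(z) = 2*sin(z**2 + 3).
Then F(2) - F(0) = (2*sin(7)) - (2*sin(3)) = -2*sin(3) + 2*sin(7).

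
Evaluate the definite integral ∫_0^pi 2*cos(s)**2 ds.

Use the identity cos^2(s) = (1 + cos(2*s))/2.
An antiderivative is F(s) = s + sin(2*s)/2.
Then F(pi) - F(0) = (pi) - (0) = pi.

pi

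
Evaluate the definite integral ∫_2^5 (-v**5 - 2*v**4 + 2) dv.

By the power rule, an antiderivative is F(v) = -v**6/6 - 2*v**5/5 + 2*v.
Then F(5) - F(2) = (-23065/6) - (-292/15) = -38247/10.

-38247/10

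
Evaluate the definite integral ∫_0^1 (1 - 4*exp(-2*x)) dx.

-1 + 2*exp(-2)

An antiderivative is F(x) = x + 2*exp(-2*x).
Then F(1) - F(0) = (2*exp(-2) + 1) - (2) = -1 + 2*exp(-2).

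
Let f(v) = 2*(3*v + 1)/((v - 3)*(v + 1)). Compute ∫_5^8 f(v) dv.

Factor the denominator: v**2 - 2*v - 3 = (v + 1)(v - 3).
Partial fractions: 2*(3*v + 1)/((v - 3)*(v + 1)) = 1/(v + 1) + 5/(v - 3).
An antiderivative is F(v) = 5*log(v - 3) + log(v + 1).
Then F(8) - F(5) = (2*log(3) + 5*log(5)) - (log(3) + 6*log(2)) = -6*log(2) + log(3) + 5*log(5).

-6*log(2) + log(3) + 5*log(5)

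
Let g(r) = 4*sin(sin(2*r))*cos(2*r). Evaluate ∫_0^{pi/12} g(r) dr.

2 - 2*cos(1/2)

Let u = sin(2*r), so du = 2*cos(2*r) dr. When r = 0, u = 0; when r = pi/12, u = 1/2.
The integral becomes 2·∫ sin(u) du from 0 to 1/2, with antiderivative -2*cos(u).
Back in r: F(r) = -2*cos(sin(2*r)).
Then F(pi/12) - F(0) = (-2*cos(1/2)) - (-2) = 2 - 2*cos(1/2).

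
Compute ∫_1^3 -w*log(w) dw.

2 - 9*log(3)/2

Integrate by parts once (u = ln w, dv = -w dw).
An antiderivative is F(w) = -w**2*(2*log(w) - 1)/4.
Then F(3) - F(1) = (9/4 - 9*log(3)/2) - (1/4) = 2 - 9*log(3)/2.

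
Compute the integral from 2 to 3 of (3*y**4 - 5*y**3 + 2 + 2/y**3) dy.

By the power rule, an antiderivative is F(y) = 3*y**5/5 - 5*y**4/4 + 2*y - 1/y**2.
Then F(3) - F(2) = (9079/180) - (59/20) = 2137/45.

2137/45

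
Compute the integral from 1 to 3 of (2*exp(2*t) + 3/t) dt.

An antiderivative is F(t) = exp(2*t) + 3*log(t).
Then F(3) - F(1) = (log(27) + exp(6)) - (exp(2)) = -exp(2) + log(27) + exp(6).

-exp(2) + log(27) + exp(6)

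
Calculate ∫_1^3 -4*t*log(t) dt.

8 - 18*log(3)

Integrate by parts once (u = ln t, dv = -4*t dt).
An antiderivative is F(t) = -t**2*(2*log(t) - 1).
Then F(3) - F(1) = (9 - 18*log(3)) - (1) = 8 - 18*log(3).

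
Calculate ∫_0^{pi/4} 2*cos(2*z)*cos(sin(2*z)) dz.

Let u = sin(2*z), so du = 2*cos(2*z) dz. When z = 0, u = 0; when z = pi/4, u = 1.
The integral becomes ∫ cos(u) du from 0 to 1, with antiderivative sin(u).
Back in z: F(z) = sin(sin(2*z)).
Then F(pi/4) - F(0) = (sin(1)) - (0) = sin(1).

sin(1)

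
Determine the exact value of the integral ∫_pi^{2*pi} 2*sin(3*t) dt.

-4/3

An antiderivative is F(t) = -2*cos(3*t)/3.
Then F(2*pi) - F(pi) = (-2/3) - (2/3) = -4/3.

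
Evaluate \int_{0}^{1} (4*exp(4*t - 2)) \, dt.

2*sinh(2)

Let u = 4*t - 2, so du = 4 dt. When t = 0, u = -2; when t = 1, u = 2.
The integral becomes ∫ exp(u) du from -2 to 2, with antiderivative exp(u).
Back in t: F(t) = exp(4*t - 2).
Then F(1) - F(0) = (exp(2)) - (exp(-2)) = 2*sinh(2).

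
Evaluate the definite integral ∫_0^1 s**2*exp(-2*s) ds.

Integrate by parts twice (u = s^2, dv = exp(-2*s) ds).
An antiderivative is F(s) = (-2*s**2 - 2*s - 1)*exp(-2*s)/4.
Then F(1) - F(0) = (-5*exp(-2)/4) - (-1/4) = (-5 + exp(2))*exp(-2)/4.

(-5 + exp(2))*exp(-2)/4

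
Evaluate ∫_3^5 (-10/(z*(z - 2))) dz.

Factor the denominator: z**2 - 2*z = z(z - 2).
Partial fractions: -10/(z*(z - 2)) = 5/z - 5/(z - 2).
An antiderivative is F(z) = 5*log(z) - 5*log(z - 2).
Then F(5) - F(3) = (-5*log(3) + 5*log(5)) - (5*log(3)) = -10*log(3) + 5*log(5).

-10*log(3) + 5*log(5)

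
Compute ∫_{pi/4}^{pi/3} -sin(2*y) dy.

An antiderivative is F(y) = cos(2*y)/2.
Then F(pi/3) - F(pi/4) = (-1/4) - (0) = -1/4.

-1/4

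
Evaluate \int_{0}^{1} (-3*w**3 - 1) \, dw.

-7/4

By the power rule, an antiderivative is F(w) = -3*w**4/4 - w.
Then F(1) - F(0) = (-7/4) - (0) = -7/4.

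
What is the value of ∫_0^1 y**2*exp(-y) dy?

2 - 5*exp(-1)

Integrate by parts twice (u = y^2, dv = exp(-y) dy).
An antiderivative is F(y) = (-y**2 - 2*y - 2)*exp(-y).
Then F(1) - F(0) = (-5*exp(-1)) - (-2) = 2 - 5*exp(-1).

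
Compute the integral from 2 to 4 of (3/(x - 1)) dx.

log(27)

An antiderivative is F(x) = 3*log(x - 1).
Then F(4) - F(2) = (log(27)) - (0) = log(27).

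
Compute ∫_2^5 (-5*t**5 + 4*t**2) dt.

By the power rule, an antiderivative is F(t) = -5*t**6/6 + 4*t**3/3.
Then F(5) - F(2) = (-77125/6) - (-128/3) = -25623/2.

-25623/2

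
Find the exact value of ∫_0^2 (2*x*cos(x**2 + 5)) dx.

Let u = x**2 + 5, so du = 2*x dx. When x = 0, u = 5; when x = 2, u = 9.
The integral becomes ∫ cos(u) du from 5 to 9, with antiderivative sin(u).
Back in x: F(x) = sin(x**2 + 5).
Then F(2) - F(0) = (sin(9)) - (sin(5)) = sin(9) - sin(5).

sin(9) - sin(5)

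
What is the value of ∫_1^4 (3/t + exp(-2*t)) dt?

(-1 + exp(6) + 12*exp(8)*log(2))*exp(-8)/2

An antiderivative is F(t) = 3*log(t) - exp(-2*t)/2.
Then F(4) - F(1) = (-exp(-8)/2 + 6*log(2)) - (-exp(-2)/2) = (-1 + exp(6) + 12*exp(8)*log(2))*exp(-8)/2.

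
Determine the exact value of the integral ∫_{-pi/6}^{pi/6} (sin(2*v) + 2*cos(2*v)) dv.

sqrt(3)

An antiderivative is F(v) = sin(2*v) - cos(2*v)/2.
Then F(pi/6) - F(-pi/6) = (-1/4 + sqrt(3)/2) - (-sqrt(3)/2 - 1/4) = sqrt(3).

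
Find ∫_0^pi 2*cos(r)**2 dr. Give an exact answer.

Use the identity cos^2(r) = (1 + cos(2*r))/2.
An antiderivative is F(r) = r + sin(2*r)/2.
Then F(pi) - F(0) = (pi) - (0) = pi.

pi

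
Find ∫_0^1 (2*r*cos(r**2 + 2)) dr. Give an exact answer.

-sin(2) + sin(3)

Let u = r**2 + 2, so du = 2*r dr. When r = 0, u = 2; when r = 1, u = 3.
The integral becomes ∫ cos(u) du from 2 to 3, with antiderivative sin(u).
Back in r: F(r) = sin(r**2 + 2).
Then F(1) - F(0) = (sin(3)) - (sin(2)) = -sin(2) + sin(3).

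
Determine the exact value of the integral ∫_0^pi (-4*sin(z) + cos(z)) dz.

An antiderivative is F(z) = sin(z) + 4*cos(z).
Then F(pi) - F(0) = (-4) - (4) = -8.

-8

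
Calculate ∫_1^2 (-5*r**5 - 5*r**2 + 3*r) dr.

-179/3

By the power rule, an antiderivative is F(r) = -5*r**6/6 - 5*r**3/3 + 3*r**2/2.
Then F(2) - F(1) = (-182/3) - (-1) = -179/3.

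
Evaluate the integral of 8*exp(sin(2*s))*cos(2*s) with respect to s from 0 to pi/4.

-4 + 4*E

Let u = sin(2*s), so du = 2*cos(2*s) ds. When s = 0, u = 0; when s = pi/4, u = 1.
The integral becomes 4·∫ exp(u) du from 0 to 1, with antiderivative 4*exp(u).
Back in s: F(s) = 4*exp(sin(2*s)).
Then F(pi/4) - F(0) = (4*E) - (4) = -4 + 4*E.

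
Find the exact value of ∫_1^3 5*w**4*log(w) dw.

-242/5 + 243*log(3)

Integrate by parts once (u = ln w, dv = 5*w**4 dw).
An antiderivative is F(w) = w**5*(5*log(w) - 1)/5.
Then F(3) - F(1) = (-243/5 + 243*log(3)) - (-1/5) = -242/5 + 243*log(3).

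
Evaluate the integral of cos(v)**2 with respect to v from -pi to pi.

Use the identity cos^2(v) = (1 + cos(2*v))/2.
An antiderivative is F(v) = v/2 + sin(2*v)/4.
Then F(pi) - F(-pi) = (pi/2) - (-pi/2) = pi.

pi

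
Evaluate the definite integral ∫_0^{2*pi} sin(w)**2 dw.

Use the identity sin^2(w) = (1 - cos(2*w))/2.
An antiderivative is F(w) = w/2 - sin(2*w)/4.
Then F(2*pi) - F(0) = (pi) - (0) = pi.

pi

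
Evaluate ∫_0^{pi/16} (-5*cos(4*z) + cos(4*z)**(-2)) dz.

An antiderivative is F(z) = -5*sin(4*z)/4 + tan(4*z)/4.
Then F(pi/16) - F(0) = (1/4 - 5*sqrt(2)/8) - (0) = 1/4 - 5*sqrt(2)/8.

1/4 - 5*sqrt(2)/8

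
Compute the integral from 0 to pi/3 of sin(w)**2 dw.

-sqrt(3)/8 + pi/6

Use the identity sin^2(w) = (1 - cos(2*w))/2.
An antiderivative is F(w) = w/2 - sin(2*w)/4.
Then F(pi/3) - F(0) = (-sqrt(3)/8 + pi/6) - (0) = -sqrt(3)/8 + pi/6.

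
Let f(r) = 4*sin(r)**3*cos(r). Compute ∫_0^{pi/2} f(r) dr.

Let u = sin(r), so du = cos(r) dr. When r = 0, u = 0; when r = pi/2, u = 1.
The integral becomes 4·∫ u**3 du from 0 to 1, with antiderivative u**4.
Back in r: F(r) = sin(r)**4.
Then F(pi/2) - F(0) = (1) - (0) = 1.

1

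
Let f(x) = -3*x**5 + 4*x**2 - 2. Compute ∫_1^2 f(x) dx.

By the power rule, an antiderivative is F(x) = -x**6/2 + 4*x**3/3 - 2*x.
Then F(2) - F(1) = (-76/3) - (-7/6) = -145/6.

-145/6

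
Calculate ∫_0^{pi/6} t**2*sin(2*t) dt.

-1/8 - pi**2/144 + sqrt(3)*pi/24

Integrate by parts twice (u = t^2, dv = sin(2*t) dt).
An antiderivative is F(t) = -t**2*cos(2*t)/2 + t*sin(2*t)/2 + cos(2*t)/4.
Then F(pi/6) - F(0) = (-pi**2/144 + 1/8 + sqrt(3)*pi/24) - (1/4) = -1/8 - pi**2/144 + sqrt(3)*pi/24.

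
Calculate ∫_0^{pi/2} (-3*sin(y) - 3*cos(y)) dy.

An antiderivative is F(y) = -3*sin(y) + 3*cos(y).
Then F(pi/2) - F(0) = (-3) - (3) = -6.

-6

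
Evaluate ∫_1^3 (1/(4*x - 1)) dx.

An antiderivative is F(x) = log(4*x - 1)/4.
Then F(3) - F(1) = (log(11)/4) - (log(3)/4) = -log(3)/4 + log(11)/4.

-log(3)/4 + log(11)/4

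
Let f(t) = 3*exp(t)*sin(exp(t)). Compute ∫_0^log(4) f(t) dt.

3*cos(1) - 3*cos(4)

Let u = exp(t), so du = exp(t) dt. When t = 0, u = 1; when t = log(4), u = 4.
The integral becomes 3·∫ sin(u) du from 1 to 4, with antiderivative -3*cos(u).
Back in t: F(t) = -3*cos(exp(t)).
Then F(log(4)) - F(0) = (-3*cos(4)) - (-3*cos(1)) = 3*cos(1) - 3*cos(4).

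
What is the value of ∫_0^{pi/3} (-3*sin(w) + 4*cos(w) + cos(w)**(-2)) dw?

An antiderivative is F(w) = 4*sin(w) + 3*cos(w) + tan(w).
Then F(pi/3) - F(0) = (3/2 + 3*sqrt(3)) - (3) = -3/2 + 3*sqrt(3).

-3/2 + 3*sqrt(3)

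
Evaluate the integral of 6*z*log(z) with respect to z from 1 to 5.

-36 + 75*log(5)

Integrate by parts once (u = ln z, dv = 6*z dz).
An antiderivative is F(z) = 3*z**2*(2*log(z) - 1)/2.
Then F(5) - F(1) = (-75/2 + 75*log(5)) - (-3/2) = -36 + 75*log(5).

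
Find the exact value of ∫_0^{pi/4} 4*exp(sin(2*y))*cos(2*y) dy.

-2 + 2*E

Let u = sin(2*y), so du = 2*cos(2*y) dy. When y = 0, u = 0; when y = pi/4, u = 1.
The integral becomes 2·∫ exp(u) du from 0 to 1, with antiderivative 2*exp(u).
Back in y: F(y) = 2*exp(sin(2*y)).
Then F(pi/4) - F(0) = (2*E) - (2) = -2 + 2*E.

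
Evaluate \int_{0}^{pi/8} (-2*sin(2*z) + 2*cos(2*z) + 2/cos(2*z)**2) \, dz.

sqrt(2)

An antiderivative is F(z) = sin(2*z) + cos(2*z) + tan(2*z).
Then F(pi/8) - F(0) = (1 + sqrt(2)) - (1) = sqrt(2).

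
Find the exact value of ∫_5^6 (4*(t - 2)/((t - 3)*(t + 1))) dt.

-4*log(2) - 2*log(3) + 3*log(7)

Factor the denominator: t**2 - 2*t - 3 = (t + 1)(t - 3).
Partial fractions: 4*(t - 2)/((t - 3)*(t + 1)) = 3/(t + 1) + 1/(t - 3).
An antiderivative is F(t) = log(t - 3) + 3*log(t + 1).
Then F(6) - F(5) = (log(3) + 3*log(7)) - (4*log(2) + 3*log(3)) = -4*log(2) - 2*log(3) + 3*log(7).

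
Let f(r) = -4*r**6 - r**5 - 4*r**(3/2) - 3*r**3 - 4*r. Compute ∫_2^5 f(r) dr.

-1334535/28 - 40*sqrt(5) + 32*sqrt(2)/5

By the power rule, an antiderivative is F(r) = -4*r**7/7 - r**6/6 - 8*r**(5/2)/5 - 3*r**4/4 - 2*r**2.
Then F(5) - F(2) = (-4012325/84 - 40*sqrt(5)) - (-2180/21 - 32*sqrt(2)/5) = -1334535/28 - 40*sqrt(5) + 32*sqrt(2)/5.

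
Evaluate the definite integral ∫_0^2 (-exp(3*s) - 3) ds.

-exp(6)/3 - 17/3

An antiderivative is F(s) = -exp(3*s)/3 - 3*s.
Then F(2) - F(0) = (-exp(6)/3 - 6) - (-1/3) = -exp(6)/3 - 17/3.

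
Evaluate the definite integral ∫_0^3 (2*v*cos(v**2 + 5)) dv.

Let u = v**2 + 5, so du = 2*v dv. When v = 0, u = 5; when v = 3, u = 14.
The integral becomes ∫ cos(u) du from 5 to 14, with antiderivative sin(u).
Back in v: F(v) = sin(v**2 + 5).
Then F(3) - F(0) = (sin(14)) - (sin(5)) = -sin(5) + sin(14).

-sin(5) + sin(14)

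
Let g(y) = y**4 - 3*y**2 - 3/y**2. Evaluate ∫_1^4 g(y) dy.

By the power rule, an antiderivative is F(y) = y**5/5 - y**3 + 3/y.
Then F(4) - F(1) = (2831/20) - (11/5) = 2787/20.

2787/20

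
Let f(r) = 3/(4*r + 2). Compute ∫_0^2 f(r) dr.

An antiderivative is F(r) = 3*log(4*r + 2)/4.
Then F(2) - F(0) = (3*log(10)/4) - (3*log(2)/4) = 3*log(5)/4.

3*log(5)/4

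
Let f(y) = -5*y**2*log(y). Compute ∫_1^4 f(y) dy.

Integrate by parts once (u = ln y, dv = -5*y**2 dy).
An antiderivative is F(y) = -5*y**3*(3*log(y) - 1)/9.
Then F(4) - F(1) = (320/9 - 640*log(2)/3) - (5/9) = 35 - 640*log(2)/3.

35 - 640*log(2)/3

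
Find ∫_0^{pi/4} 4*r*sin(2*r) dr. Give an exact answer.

Integrate by parts once (u = r, dv = 4*sin(2*r) dr).
An antiderivative is F(r) = -2*r*cos(2*r) + sin(2*r).
Then F(pi/4) - F(0) = (1) - (0) = 1.

1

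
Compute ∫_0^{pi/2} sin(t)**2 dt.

pi/4

Use the identity sin^2(t) = (1 - cos(2*t))/2.
An antiderivative is F(t) = t/2 - sin(2*t)/4.
Then F(pi/2) - F(0) = (pi/4) - (0) = pi/4.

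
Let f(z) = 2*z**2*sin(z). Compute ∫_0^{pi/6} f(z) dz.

-4 - sqrt(3)*pi**2/36 + pi/3 + 2*sqrt(3)

Integrate by parts twice (u = z^2, dv = 2*sin(z) dz).
An antiderivative is F(z) = -2*z**2*cos(z) + 4*z*sin(z) + 4*cos(z).
Then F(pi/6) - F(0) = (-sqrt(3)*pi**2/36 + pi/3 + 2*sqrt(3)) - (4) = -4 - sqrt(3)*pi**2/36 + pi/3 + 2*sqrt(3).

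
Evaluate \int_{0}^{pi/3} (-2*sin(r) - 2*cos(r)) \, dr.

An antiderivative is F(r) = -2*sin(r) + 2*cos(r).
Then F(pi/3) - F(0) = (1 - sqrt(3)) - (2) = -sqrt(3) - 1.

-sqrt(3) - 1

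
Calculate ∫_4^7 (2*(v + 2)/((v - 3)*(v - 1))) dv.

Factor the denominator: v**2 - 4*v + 3 = (v - 1)(v - 3).
Partial fractions: 2*(v + 2)/((v - 3)*(v - 1)) = -3/(v - 1) + 5/(v - 3).
An antiderivative is F(v) = 5*log(v - 3) - 3*log(v - 1).
Then F(7) - F(4) = (-3*log(3) + 7*log(2)) - (-log(27)) = 7*log(2).

7*log(2)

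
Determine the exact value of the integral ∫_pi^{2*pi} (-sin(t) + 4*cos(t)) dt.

2

An antiderivative is F(t) = 4*sin(t) + cos(t).
Then F(2*pi) - F(pi) = (1) - (-1) = 2.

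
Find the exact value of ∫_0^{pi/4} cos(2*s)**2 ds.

pi/8

Use the identity cos^2(2*s) = (1 + cos(4*s))/2.
An antiderivative is F(s) = s/2 + sin(4*s)/8.
Then F(pi/4) - F(0) = (pi/8) - (0) = pi/8.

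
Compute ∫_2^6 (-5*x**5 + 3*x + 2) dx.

By the power rule, an antiderivative is F(x) = -5*x**6/6 + 3*x**2/2 + 2*x.
Then F(6) - F(2) = (-38814) - (-130/3) = -116312/3.

-116312/3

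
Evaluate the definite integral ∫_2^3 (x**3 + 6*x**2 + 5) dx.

By the power rule, an antiderivative is F(x) = x**4/4 + 2*x**3 + 5*x.
Then F(3) - F(2) = (357/4) - (30) = 237/4.

237/4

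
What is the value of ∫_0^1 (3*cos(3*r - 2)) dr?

sin(1) + sin(2)

Let u = 3*r - 2, so du = 3 dr. When r = 0, u = -2; when r = 1, u = 1.
The integral becomes ∫ cos(u) du from -2 to 1, with antiderivative sin(u).
Back in r: F(r) = sin(3*r - 2).
Then F(1) - F(0) = (sin(1)) - (-sin(2)) = sin(1) + sin(2).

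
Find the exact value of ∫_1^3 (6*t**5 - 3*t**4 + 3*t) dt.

2974/5

By the power rule, an antiderivative is F(t) = t**6 - 3*t**5/5 + 3*t**2/2.
Then F(3) - F(1) = (5967/10) - (19/10) = 2974/5.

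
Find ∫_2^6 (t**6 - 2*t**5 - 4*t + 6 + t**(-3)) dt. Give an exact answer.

1537327/63

By the power rule, an antiderivative is F(t) = t**7/7 - t**6/3 - 2*t**2 + 6*t - 1/(2*t**2).
Then F(6) - F(2) = (12299033/504) - (139/168) = 1537327/63.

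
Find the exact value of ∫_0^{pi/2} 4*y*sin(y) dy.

Integrate by parts once (u = y, dv = 4*sin(y) dy).
An antiderivative is F(y) = -4*y*cos(y) + 4*sin(y).
Then F(pi/2) - F(0) = (4) - (0) = 4.

4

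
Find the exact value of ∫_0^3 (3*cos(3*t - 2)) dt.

sin(7) + sin(2)

Let u = 3*t - 2, so du = 3 dt. When t = 0, u = -2; when t = 3, u = 7.
The integral becomes ∫ cos(u) du from -2 to 7, with antiderivative sin(u).
Back in t: F(t) = sin(3*t - 2).
Then F(3) - F(0) = (sin(7)) - (-sin(2)) = sin(7) + sin(2).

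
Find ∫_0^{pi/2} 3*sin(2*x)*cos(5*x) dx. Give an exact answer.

-2/7

Use the identity sin(2*x)cos(5*x) = [sin(7*x) + sin(-3*x)]/2.
An antiderivative is F(x) = cos(3*x)/2 - 3*cos(7*x)/14.
Then F(pi/2) - F(0) = (0) - (2/7) = -2/7.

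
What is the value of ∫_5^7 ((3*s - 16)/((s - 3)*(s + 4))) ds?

Factor the denominator: s**2 + s - 12 = (s + 4)(s - 3).
Partial fractions: (3*s - 16)/((s - 3)*(s + 4)) = 4/(s + 4) - 1/(s - 3).
An antiderivative is F(s) = -log(s - 3) + 4*log(s + 4).
Then F(7) - F(5) = (-2*log(2) + 4*log(11)) - (-log(2) + 8*log(3)) = -8*log(3) - log(2) + 4*log(11).

-8*log(3) - log(2) + 4*log(11)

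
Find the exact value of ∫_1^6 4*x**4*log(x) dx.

Integrate by parts once (u = ln x, dv = 4*x**4 dx).
An antiderivative is F(x) = 4*x**5*(5*log(x) - 1)/25.
Then F(6) - F(1) = (-31104/25 + 31104*log(6)/5) - (-4/25) = -1244 + 31104*log(6)/5.

-1244 + 31104*log(6)/5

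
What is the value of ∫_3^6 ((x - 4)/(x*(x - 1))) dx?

Factor the denominator: x**2 - x = x(x - 1).
Partial fractions: (x - 4)/(x*(x - 1)) = 4/x - 3/(x - 1).
An antiderivative is F(x) = 4*log(x) - 3*log(x - 1).
Then F(6) - F(3) = (-3*log(5) + 4*log(2) + 4*log(3)) - (log(81/8)) = -3*log(5) + 7*log(2).

-3*log(5) + 7*log(2)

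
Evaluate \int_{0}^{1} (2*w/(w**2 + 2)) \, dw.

log(3/2)

Let u = w**2 + 2, so du = 2*w dw. When w = 0, u = 2; when w = 1, u = 3.
The integral becomes ∫ 1/u du from 2 to 3, with antiderivative log(u).
Back in w: F(w) = log(w**2 + 2).
Then F(1) - F(0) = (log(3)) - (log(2)) = log(3/2).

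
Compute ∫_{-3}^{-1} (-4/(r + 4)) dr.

-log(81)

An antiderivative is F(r) = -4*log(r + 4).
Then F(-1) - F(-3) = (-log(81)) - (0) = -log(81).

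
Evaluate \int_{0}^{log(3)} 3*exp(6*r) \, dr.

Let u = exp(r), so du = exp(r) dr. When r = 0, u = 1; when r = log(3), u = 3.
The integral becomes 3·∫ u**5 du from 1 to 3, with antiderivative u**6/2.
Back in r: F(r) = exp(6*r)/2.
Then F(log(3)) - F(0) = (729/2) - (1/2) = 364.

364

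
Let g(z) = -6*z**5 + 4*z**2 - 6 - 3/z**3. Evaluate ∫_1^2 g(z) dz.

-1459/24

By the power rule, an antiderivative is F(z) = -z**6 + 4*z**3/3 - 6*z + 3/(2*z**2).
Then F(2) - F(1) = (-1559/24) - (-25/6) = -1459/24.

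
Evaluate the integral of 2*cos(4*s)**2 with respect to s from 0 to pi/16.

Use the identity cos^2(4*s) = (1 + cos(8*s))/2.
An antiderivative is F(s) = s + sin(8*s)/8.
Then F(pi/16) - F(0) = (1/8 + pi/16) - (0) = 1/8 + pi/16.

1/8 + pi/16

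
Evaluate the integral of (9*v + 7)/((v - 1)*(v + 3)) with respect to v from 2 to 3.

Factor the denominator: v**2 + 2*v - 3 = (v + 3)(v - 1).
Partial fractions: (9*v + 7)/((v - 1)*(v + 3)) = 5/(v + 3) + 4/(v - 1).
An antiderivative is F(v) = 4*log(v - 1) + 5*log(v + 3).
Then F(3) - F(2) = (5*log(3) + 9*log(2)) - (5*log(5)) = -5*log(5) + 5*log(3) + 9*log(2).

-5*log(5) + 5*log(3) + 9*log(2)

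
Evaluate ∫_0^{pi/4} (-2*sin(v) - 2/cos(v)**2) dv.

An antiderivative is F(v) = 2*cos(v) - 2*tan(v).
Then F(pi/4) - F(0) = (-2 + sqrt(2)) - (2) = -4 + sqrt(2).

-4 + sqrt(2)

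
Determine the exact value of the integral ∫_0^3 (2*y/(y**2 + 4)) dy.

Let u = y**2 + 4, so du = 2*y dy. When y = 0, u = 4; when y = 3, u = 13.
The integral becomes ∫ 1/u du from 4 to 13, with antiderivative log(u).
Back in y: F(y) = log(y**2 + 4).
Then F(3) - F(0) = (log(13)) - (log(4)) = log(13/4).

log(13/4)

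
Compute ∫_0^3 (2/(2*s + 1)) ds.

log(7)

Let u = 2*s + 1, so du = 2 ds. When s = 0, u = 1; when s = 3, u = 7.
The integral becomes ∫ 1/u du from 1 to 7, with antiderivative log(u).
Back in s: F(s) = log(2*s + 1).
Then F(3) - F(0) = (log(7)) - (0) = log(7).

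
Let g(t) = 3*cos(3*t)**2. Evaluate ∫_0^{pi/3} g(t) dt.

Use the identity cos^2(3*t) = (1 + cos(6*t))/2.
An antiderivative is F(t) = 3*t/2 + sin(6*t)/4.
Then F(pi/3) - F(0) = (pi/2) - (0) = pi/2.

pi/2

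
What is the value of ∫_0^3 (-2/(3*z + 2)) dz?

-2*log(11)/3 + 2*log(2)/3

An antiderivative is F(z) = -2*log(3*z + 2)/3.
Then F(3) - F(0) = (-2*log(11)/3) - (-2*log(2)/3) = -2*log(11)/3 + 2*log(2)/3.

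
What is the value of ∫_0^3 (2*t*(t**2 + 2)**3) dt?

Let u = t**2 + 2, so du = 2*t dt. When t = 0, u = 2; when t = 3, u = 11.
The integral becomes ∫ u**3 du from 2 to 11, with antiderivative u**4/4.
Back in t: F(t) = (t**2 + 2)**4/4.
Then F(3) - F(0) = (14641/4) - (4) = 14625/4.

14625/4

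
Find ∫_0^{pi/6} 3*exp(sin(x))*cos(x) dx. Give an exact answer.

-3 + 3*exp(1/2)

Let u = sin(x), so du = cos(x) dx. When x = 0, u = 0; when x = pi/6, u = 1/2.
The integral becomes 3·∫ exp(u) du from 0 to 1/2, with antiderivative 3*exp(u).
Back in x: F(x) = 3*exp(sin(x)).
Then F(pi/6) - F(0) = (3*exp(1/2)) - (3) = -3 + 3*exp(1/2).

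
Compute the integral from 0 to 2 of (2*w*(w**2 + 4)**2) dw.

448/3

Let u = w**2 + 4, so du = 2*w dw. When w = 0, u = 4; when w = 2, u = 8.
The integral becomes ∫ u**2 du from 4 to 8, with antiderivative u**3/3.
Back in w: F(w) = (w**2 + 4)**3/3.
Then F(2) - F(0) = (512/3) - (64/3) = 448/3.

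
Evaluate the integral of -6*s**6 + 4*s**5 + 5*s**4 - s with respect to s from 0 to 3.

By the power rule, an antiderivative is F(s) = -6*s**7/7 + 2*s**6/3 + s**5 - s**2/2.
Then F(3) - F(0) = (-16101/14) - (0) = -16101/14.

-16101/14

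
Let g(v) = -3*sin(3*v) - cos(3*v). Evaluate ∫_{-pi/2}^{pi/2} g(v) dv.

An antiderivative is F(v) = -sin(3*v)/3 + cos(3*v).
Then F(pi/2) - F(-pi/2) = (1/3) - (-1/3) = 2/3.

2/3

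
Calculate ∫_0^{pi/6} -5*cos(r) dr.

-5/2

An antiderivative is F(r) = -5*sin(r).
Then F(pi/6) - F(0) = (-5/2) - (0) = -5/2.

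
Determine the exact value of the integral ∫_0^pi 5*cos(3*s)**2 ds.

Use the identity cos^2(3*s) = (1 + cos(6*s))/2.
An antiderivative is F(s) = 5*s/2 + 5*sin(6*s)/12.
Then F(pi) - F(0) = (5*pi/2) - (0) = 5*pi/2.

5*pi/2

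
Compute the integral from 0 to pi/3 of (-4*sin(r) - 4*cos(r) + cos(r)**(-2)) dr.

An antiderivative is F(r) = -4*sin(r) + 4*cos(r) + tan(r).
Then F(pi/3) - F(0) = (2 - sqrt(3)) - (4) = -2 - sqrt(3).

-2 - sqrt(3)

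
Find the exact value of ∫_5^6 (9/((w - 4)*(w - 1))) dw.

Factor the denominator: w**2 - 5*w + 4 = (w - 1)(w - 4).
Partial fractions: 9/((w - 4)*(w - 1)) = -3/(w - 1) + 3/(w - 4).
An antiderivative is F(w) = 3*log(w - 4) - 3*log(w - 1).
Then F(6) - F(5) = (-3*log(5) + 3*log(2)) - (-log(64)) = -3*log(5) + 9*log(2).

-3*log(5) + 9*log(2)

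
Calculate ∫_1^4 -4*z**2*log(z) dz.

28 - 512*log(2)/3

Integrate by parts once (u = ln z, dv = -4*z**2 dz).
An antiderivative is F(z) = -4*z**3*(3*log(z) - 1)/9.
Then F(4) - F(1) = (256/9 - 512*log(2)/3) - (4/9) = 28 - 512*log(2)/3.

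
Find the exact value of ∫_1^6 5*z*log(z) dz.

-175/4 + 90*log(2) + 90*log(3)

Integrate by parts once (u = ln z, dv = 5*z dz).
An antiderivative is F(z) = 5*z**2*(2*log(z) - 1)/4.
Then F(6) - F(1) = (-45 + 90*log(2) + 90*log(3)) - (-5/4) = -175/4 + 90*log(2) + 90*log(3).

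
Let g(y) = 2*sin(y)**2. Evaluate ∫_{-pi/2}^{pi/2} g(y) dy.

Use the identity sin^2(y) = (1 - cos(2*y))/2.
An antiderivative is F(y) = y - sin(2*y)/2.
Then F(pi/2) - F(-pi/2) = (pi/2) - (-pi/2) = pi.

pi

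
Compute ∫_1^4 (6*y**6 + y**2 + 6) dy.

By the power rule, an antiderivative is F(y) = 6*y**7/7 + y**3/3 + 6*y.
Then F(4) - F(1) = (295864/21) - (151/21) = 98571/7.

98571/7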